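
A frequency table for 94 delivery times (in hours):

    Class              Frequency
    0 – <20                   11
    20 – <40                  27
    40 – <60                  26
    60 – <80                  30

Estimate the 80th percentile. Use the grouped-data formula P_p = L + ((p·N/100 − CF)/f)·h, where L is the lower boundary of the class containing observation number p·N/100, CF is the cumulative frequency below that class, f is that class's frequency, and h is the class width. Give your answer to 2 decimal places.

N = 94; target position k = 80/100 · 94 = 75.2.
Cumulative frequencies: 11, 38, 64, 94.
Observation 75.2 falls in the class 60 – <80.
L = 60, CF = 64, f = 30, h = 20.
P80 = 60 + ((75.2 − 64)/30)·20 = 60 + 7.46667 = 67.4667.

67.47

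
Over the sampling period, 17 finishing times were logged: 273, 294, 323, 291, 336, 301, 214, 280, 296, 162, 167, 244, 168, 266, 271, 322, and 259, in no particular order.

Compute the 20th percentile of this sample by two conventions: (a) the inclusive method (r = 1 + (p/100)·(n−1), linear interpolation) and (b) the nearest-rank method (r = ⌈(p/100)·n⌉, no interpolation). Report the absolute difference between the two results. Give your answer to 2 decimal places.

6.00

Sorted: 162, 167, 168, 214, 244, 259, 266, 271, 273, 280, 291, 294, 296, 301, 322, 323, 336.
n = 17.
(a) r = 4.2; between ranks 4 (214) and 5 (244): 220.
(b) the nearest-rank method: rank 4 → 214.
|220 − 214| = 6.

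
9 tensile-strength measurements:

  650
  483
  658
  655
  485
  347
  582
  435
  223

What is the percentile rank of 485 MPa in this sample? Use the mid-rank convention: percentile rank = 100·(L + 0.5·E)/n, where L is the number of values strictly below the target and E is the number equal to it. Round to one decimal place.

50.0

Sorted: 223, 347, 435, 483, 485, 582, 650, 655, 658.
Count below 485: L = 4; count equal: E = 1; n = 9.
Percentile rank = 100·(4 + 0.5·1)/9 = 100·4.5/9 = 50.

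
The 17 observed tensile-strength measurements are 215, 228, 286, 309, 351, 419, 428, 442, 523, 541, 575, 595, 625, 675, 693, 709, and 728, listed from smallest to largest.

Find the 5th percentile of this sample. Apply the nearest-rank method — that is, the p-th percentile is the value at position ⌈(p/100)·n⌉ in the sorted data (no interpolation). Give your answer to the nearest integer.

n = 17.
Position = ⌈5/100 · 17⌉ = ⌈0.85⌉ = 1.
The value at rank 1 is 215.

215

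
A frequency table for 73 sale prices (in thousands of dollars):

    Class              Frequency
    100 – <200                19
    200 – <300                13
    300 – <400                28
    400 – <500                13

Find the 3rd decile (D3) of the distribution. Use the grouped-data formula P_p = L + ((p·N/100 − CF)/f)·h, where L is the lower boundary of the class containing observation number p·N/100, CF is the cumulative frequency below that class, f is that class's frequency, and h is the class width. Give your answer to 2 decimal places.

N = 73; target position k = 30/100 · 73 = 21.9.
Cumulative frequencies: 19, 32, 60, 73.
Observation 21.9 falls in the class 200 – <300.
L = 200, CF = 19, f = 13, h = 100.
P30 = 200 + ((21.9 − 19)/13)·100 = 200 + 22.3077 = 222.308.

222.31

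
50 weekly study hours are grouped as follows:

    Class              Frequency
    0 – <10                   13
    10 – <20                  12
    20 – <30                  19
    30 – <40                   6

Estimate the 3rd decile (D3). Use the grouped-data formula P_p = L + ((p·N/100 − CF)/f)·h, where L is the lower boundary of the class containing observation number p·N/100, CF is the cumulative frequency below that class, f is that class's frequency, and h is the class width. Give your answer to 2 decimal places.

11.67

N = 50; target position k = 30/100 · 50 = 15.
Cumulative frequencies: 13, 25, 44, 50.
Observation 15 falls in the class 10 – <20.
L = 10, CF = 13, f = 12, h = 10.
P30 = 10 + ((15 − 13)/12)·10 = 10 + 1.66667 = 11.6667.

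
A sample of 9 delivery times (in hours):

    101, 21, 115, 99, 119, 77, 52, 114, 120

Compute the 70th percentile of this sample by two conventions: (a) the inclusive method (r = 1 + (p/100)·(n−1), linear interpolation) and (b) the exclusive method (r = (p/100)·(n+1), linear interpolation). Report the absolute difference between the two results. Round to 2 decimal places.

0.40

Sorted: 21, 52, 77, 99, 101, 114, 115, 119, 120.
n = 9.
(a) r = 6.6; between ranks 6 (114) and 7 (115): 114.6.
(b) r = 7 → value at rank 7 = 115.
|114.6 − 115| = 0.4.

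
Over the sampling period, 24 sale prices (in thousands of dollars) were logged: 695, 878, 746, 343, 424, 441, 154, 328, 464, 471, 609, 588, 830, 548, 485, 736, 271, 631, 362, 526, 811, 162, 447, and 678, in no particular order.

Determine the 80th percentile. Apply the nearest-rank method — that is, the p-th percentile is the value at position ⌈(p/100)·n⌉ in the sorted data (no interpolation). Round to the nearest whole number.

736

Sorted: 154, 162, 271, 328, 343, 362, 424, 441, 447, 464, 471, 485, 526, 548, 588, 609, 631, 678, 695, 736, 746, 811, 830, 878.
n = 24.
Position = ⌈80/100 · 24⌉ = ⌈19.2⌉ = 20.
The value at rank 20 is 736.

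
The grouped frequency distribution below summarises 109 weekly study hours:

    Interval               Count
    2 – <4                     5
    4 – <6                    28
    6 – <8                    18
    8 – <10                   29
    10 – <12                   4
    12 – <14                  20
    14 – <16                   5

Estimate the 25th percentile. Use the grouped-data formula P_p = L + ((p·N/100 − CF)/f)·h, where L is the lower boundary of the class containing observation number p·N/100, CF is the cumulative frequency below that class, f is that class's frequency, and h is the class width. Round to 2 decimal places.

5.59

N = 109; target position k = 25/100 · 109 = 27.25.
Cumulative frequencies: 5, 33, 51, 80, 84, 104, 109.
Observation 27.25 falls in the class 4 – <6.
L = 4, CF = 5, f = 28, h = 2.
P25 = 4 + ((27.25 − 5)/28)·2 = 4 + 1.58929 = 5.58929.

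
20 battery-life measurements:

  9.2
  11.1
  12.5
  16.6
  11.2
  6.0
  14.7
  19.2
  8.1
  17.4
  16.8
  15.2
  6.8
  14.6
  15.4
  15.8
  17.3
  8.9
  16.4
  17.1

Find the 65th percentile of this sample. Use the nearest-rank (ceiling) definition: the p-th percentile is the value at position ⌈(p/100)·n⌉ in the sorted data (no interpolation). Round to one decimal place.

Sorted: 6.0, 6.8, 8.1, 8.9, 9.2, 11.1, 11.2, 12.5, 14.6, 14.7, 15.2, 15.4, 15.8, 16.4, 16.6, 16.8, 17.1, 17.3, 17.4, 19.2.
n = 20.
Position = ⌈65/100 · 20⌉ = ⌈13⌉ = 13.
The value at rank 13 is 15.8.

15.8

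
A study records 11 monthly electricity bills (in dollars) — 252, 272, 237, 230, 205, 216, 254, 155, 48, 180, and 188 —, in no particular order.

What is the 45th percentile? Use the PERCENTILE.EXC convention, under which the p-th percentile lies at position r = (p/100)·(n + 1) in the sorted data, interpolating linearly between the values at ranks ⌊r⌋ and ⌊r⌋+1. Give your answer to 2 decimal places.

Sorted: 48, 155, 180, 188, 205, 216, 230, 237, 252, 254, 272.
n = 11.
r = (45/100)·(11 + 1) = 5.4.
Rank 5 is 205 and rank 6 is 216.
Interpolate: 205 + 0.4·(216 − 205) = 205 + 0.4·11 = 209.4.

209.40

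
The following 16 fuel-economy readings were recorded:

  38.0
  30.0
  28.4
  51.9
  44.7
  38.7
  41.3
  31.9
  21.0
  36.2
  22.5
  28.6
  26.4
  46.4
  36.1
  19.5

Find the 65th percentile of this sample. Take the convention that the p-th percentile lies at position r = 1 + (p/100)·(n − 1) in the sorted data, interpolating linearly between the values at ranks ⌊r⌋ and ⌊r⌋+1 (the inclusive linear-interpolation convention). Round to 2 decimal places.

37.55

Sorted: 19.5, 21.0, 22.5, 26.4, 28.4, 28.6, 30.0, 31.9, 36.1, 36.2, 38.0, 38.7, 41.3, 44.7, 46.4, 51.9.
n = 16.
r = 1 + (65/100)·(16 − 1) = 1 + 9.75 = 10.75.
Rank 10 is 36.2 and rank 11 is 38.0.
Interpolate: 36.2 + 0.75·(38.0 − 36.2) = 36.2 + 0.75·1.8 = 37.55.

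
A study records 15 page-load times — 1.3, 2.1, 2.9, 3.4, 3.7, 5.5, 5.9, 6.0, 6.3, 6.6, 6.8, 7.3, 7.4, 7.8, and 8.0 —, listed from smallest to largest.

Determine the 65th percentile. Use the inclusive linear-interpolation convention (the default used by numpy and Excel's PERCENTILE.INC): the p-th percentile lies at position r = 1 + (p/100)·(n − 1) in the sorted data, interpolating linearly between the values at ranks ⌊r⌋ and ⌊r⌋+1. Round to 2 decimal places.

n = 15.
r = 1 + (65/100)·(15 − 1) = 1 + 9.1 = 10.1.
Rank 10 is 6.6 and rank 11 is 6.8.
Interpolate: 6.6 + 0.1·(6.8 − 6.6) = 6.6 + 0.1·0.2 = 6.62.

6.62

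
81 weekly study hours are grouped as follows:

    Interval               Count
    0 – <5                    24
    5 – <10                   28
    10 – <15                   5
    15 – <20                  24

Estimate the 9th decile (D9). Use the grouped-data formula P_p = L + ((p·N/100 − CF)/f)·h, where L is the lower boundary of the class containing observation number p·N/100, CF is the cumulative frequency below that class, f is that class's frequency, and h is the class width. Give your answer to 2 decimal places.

N = 81; target position k = 90/100 · 81 = 72.9.
Cumulative frequencies: 24, 52, 57, 81.
Observation 72.9 falls in the class 15 – <20.
L = 15, CF = 57, f = 24, h = 5.
P90 = 15 + ((72.9 − 57)/24)·5 = 15 + 3.3125 = 18.3125.

18.31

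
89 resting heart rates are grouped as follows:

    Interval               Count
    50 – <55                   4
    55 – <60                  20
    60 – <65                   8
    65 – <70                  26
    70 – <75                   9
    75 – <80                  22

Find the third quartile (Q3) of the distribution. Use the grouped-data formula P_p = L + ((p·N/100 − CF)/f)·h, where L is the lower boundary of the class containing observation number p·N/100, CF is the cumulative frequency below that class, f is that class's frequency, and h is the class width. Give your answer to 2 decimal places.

N = 89; target position k = 75/100 · 89 = 66.75.
Cumulative frequencies: 4, 24, 32, 58, 67, 89.
Observation 66.75 falls in the class 70 – <75.
L = 70, CF = 58, f = 9, h = 5.
P75 = 70 + ((66.75 − 58)/9)·5 = 70 + 4.86111 = 74.8611.

74.86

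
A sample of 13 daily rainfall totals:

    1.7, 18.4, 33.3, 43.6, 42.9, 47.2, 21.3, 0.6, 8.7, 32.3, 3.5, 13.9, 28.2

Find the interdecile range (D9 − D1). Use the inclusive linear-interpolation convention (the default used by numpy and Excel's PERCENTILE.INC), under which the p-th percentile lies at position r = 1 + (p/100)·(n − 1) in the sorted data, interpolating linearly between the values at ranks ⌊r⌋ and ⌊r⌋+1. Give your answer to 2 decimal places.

41.40

Sorted: 0.6, 1.7, 3.5, 8.7, 13.9, 18.4, 21.3, 28.2, 32.3, 33.3, 42.9, 43.6, 47.2.
n = 13.
P10: r = 2.2; ranks 2–3 are 1.7, 3.5; interpolating gives 2.06.
P90: r = 11.8; ranks 11–12 are 42.9, 43.6; interpolating gives 43.46.
Difference: 43.46 − 2.06 = 41.4.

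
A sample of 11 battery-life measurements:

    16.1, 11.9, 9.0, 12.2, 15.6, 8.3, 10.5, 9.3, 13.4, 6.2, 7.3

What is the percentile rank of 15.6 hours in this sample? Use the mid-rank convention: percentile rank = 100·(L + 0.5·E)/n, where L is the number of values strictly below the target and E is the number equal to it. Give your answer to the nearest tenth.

86.4

Sorted: 6.2, 7.3, 8.3, 9.0, 9.3, 10.5, 11.9, 12.2, 13.4, 15.6, 16.1.
Count below 15.6: L = 9; count equal: E = 1; n = 11.
Percentile rank = 100·(9 + 0.5·1)/11 = 100·9.5/11 = 86.36.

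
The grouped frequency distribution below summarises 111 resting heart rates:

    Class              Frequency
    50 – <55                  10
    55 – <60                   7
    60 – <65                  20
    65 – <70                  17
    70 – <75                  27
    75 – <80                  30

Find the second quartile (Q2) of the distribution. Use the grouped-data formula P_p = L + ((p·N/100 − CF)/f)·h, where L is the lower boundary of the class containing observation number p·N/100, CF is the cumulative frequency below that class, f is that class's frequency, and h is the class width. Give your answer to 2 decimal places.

70.28

N = 111; target position k = 50/100 · 111 = 55.5.
Cumulative frequencies: 10, 17, 37, 54, 81, 111.
Observation 55.5 falls in the class 70 – <75.
L = 70, CF = 54, f = 27, h = 5.
P50 = 70 + ((55.5 − 54)/27)·5 = 70 + 0.277778 = 70.2778.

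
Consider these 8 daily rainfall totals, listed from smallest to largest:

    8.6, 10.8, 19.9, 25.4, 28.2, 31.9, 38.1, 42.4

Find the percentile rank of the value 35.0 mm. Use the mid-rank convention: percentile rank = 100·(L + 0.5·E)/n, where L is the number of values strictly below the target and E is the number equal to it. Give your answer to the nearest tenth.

Count below 35.0: L = 6; count equal: E = 0; n = 8.
Percentile rank = 100·(6 + 0.5·0)/8 = 100·6/8 = 75.

75.0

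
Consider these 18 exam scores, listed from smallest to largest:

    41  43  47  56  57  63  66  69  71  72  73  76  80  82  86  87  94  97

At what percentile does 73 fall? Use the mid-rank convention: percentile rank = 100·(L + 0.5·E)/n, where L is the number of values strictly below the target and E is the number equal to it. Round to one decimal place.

58.3

Count below 73: L = 10; count equal: E = 1; n = 18.
Percentile rank = 100·(10 + 0.5·1)/18 = 100·10.5/18 = 58.33.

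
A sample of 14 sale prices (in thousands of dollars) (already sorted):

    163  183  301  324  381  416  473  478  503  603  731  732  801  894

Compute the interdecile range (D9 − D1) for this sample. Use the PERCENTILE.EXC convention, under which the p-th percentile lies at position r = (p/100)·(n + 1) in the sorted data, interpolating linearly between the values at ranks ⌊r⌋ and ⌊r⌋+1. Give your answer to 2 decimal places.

n = 14.
P10: r = 1.5; ranks 1–2 are 163, 183; interpolating gives 173.
P90: r = 13.5; ranks 13–14 are 801, 894; interpolating gives 847.5.
Difference: 847.5 − 173 = 674.5.

674.50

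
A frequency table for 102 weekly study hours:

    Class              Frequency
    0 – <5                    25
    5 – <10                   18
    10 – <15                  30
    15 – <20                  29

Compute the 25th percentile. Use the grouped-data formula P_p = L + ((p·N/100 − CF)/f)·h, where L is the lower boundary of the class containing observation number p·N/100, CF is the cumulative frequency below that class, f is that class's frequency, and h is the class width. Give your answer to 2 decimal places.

N = 102; target position k = 25/100 · 102 = 25.5.
Cumulative frequencies: 25, 43, 73, 102.
Observation 25.5 falls in the class 5 – <10.
L = 5, CF = 25, f = 18, h = 5.
P25 = 5 + ((25.5 − 25)/18)·5 = 5 + 0.138889 = 5.13889.

5.14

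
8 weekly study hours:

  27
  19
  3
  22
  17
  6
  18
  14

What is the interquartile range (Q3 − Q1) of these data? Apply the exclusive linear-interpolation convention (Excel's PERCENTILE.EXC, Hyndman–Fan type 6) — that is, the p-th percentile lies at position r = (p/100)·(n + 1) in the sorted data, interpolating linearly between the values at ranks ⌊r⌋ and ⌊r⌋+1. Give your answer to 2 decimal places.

Sorted: 3, 6, 14, 17, 18, 19, 22, 27.
n = 8.
P25: r = 2.25; ranks 2–3 are 6, 14; interpolating gives 8.
P75: r = 6.75; ranks 6–7 are 19, 22; interpolating gives 21.25.
Difference: 21.25 − 8 = 13.25.

13.25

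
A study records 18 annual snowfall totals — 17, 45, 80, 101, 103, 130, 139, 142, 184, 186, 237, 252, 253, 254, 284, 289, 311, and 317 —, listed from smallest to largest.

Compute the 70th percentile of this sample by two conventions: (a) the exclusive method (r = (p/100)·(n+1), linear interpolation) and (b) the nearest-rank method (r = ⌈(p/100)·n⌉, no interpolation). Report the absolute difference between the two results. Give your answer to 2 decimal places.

n = 18.
(a) r = 13.3; between ranks 13 (253) and 14 (254): 253.3.
(b) the nearest-rank method: rank 13 → 253.
|253.3 − 253| = 0.3.

0.30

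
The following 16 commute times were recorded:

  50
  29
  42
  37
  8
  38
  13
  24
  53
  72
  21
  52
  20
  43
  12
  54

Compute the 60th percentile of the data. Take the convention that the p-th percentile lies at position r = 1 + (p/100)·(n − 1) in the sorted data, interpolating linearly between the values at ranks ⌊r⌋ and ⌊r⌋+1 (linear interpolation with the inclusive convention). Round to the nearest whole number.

42

Sorted: 8, 12, 13, 20, 21, 24, 29, 37, 38, 42, 43, 50, 52, 53, 54, 72.
n = 16.
r = 1 + (60/100)·(16 − 1) = 1 + 9 = 10.
r is an integer, so P60 is the value at rank 10: 42.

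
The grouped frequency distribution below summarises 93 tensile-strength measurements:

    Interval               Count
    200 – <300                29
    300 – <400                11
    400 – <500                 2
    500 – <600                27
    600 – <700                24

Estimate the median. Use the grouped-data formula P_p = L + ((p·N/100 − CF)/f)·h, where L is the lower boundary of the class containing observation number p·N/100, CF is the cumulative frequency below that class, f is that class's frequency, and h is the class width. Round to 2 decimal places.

516.67

N = 93; target position k = 50/100 · 93 = 46.5.
Cumulative frequencies: 29, 40, 42, 69, 93.
Observation 46.5 falls in the class 500 – <600.
L = 500, CF = 42, f = 27, h = 100.
P50 = 500 + ((46.5 − 42)/27)·100 = 500 + 16.6667 = 516.667.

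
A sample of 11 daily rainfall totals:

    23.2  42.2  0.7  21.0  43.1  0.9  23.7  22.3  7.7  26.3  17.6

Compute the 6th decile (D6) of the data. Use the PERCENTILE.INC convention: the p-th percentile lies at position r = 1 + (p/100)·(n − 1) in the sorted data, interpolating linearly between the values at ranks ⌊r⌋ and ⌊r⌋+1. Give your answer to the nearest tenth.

23.2

Sorted: 0.7, 0.9, 7.7, 17.6, 21.0, 22.3, 23.2, 23.7, 26.3, 42.2, 43.1.
n = 11.
r = 1 + (60/100)·(11 − 1) = 1 + 6 = 7.
r is an integer, so P60 is the value at rank 7: 23.2.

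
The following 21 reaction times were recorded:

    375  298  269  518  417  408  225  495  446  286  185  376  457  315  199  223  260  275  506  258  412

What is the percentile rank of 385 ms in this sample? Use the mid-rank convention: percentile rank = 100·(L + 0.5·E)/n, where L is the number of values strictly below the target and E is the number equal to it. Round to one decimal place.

61.9

Sorted: 185, 199, 223, 225, 258, 260, 269, 275, 286, 298, 315, 375, 376, 408, 412, 417, 446, 457, 495, 506, 518.
Count below 385: L = 13; count equal: E = 0; n = 21.
Percentile rank = 100·(13 + 0.5·0)/21 = 100·13/21 = 61.9.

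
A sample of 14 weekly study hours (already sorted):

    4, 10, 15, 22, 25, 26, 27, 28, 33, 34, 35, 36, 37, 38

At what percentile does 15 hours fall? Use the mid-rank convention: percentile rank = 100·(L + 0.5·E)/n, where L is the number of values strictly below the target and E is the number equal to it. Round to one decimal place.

Count below 15: L = 2; count equal: E = 1; n = 14.
Percentile rank = 100·(2 + 0.5·1)/14 = 100·2.5/14 = 17.86.

17.9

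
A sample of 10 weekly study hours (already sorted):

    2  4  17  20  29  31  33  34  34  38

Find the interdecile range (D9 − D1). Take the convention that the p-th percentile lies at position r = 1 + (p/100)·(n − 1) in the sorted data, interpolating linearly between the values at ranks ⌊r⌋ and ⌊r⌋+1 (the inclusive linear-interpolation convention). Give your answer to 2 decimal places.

30.60

n = 10.
P10: r = 1.9; ranks 1–2 are 2, 4; interpolating gives 3.8.
P90: r = 9.1; ranks 9–10 are 34, 38; interpolating gives 34.4.
Difference: 34.4 − 3.8 = 30.6.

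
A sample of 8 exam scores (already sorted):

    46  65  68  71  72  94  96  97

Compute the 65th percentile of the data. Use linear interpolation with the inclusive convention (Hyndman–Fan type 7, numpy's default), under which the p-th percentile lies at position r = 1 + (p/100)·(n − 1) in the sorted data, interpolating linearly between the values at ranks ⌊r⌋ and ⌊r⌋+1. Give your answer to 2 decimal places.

n = 8.
r = 1 + (65/100)·(8 − 1) = 1 + 4.55 = 5.55.
Rank 5 is 72 and rank 6 is 94.
Interpolate: 72 + 0.55·(94 − 72) = 72 + 0.55·22 = 84.1.

84.10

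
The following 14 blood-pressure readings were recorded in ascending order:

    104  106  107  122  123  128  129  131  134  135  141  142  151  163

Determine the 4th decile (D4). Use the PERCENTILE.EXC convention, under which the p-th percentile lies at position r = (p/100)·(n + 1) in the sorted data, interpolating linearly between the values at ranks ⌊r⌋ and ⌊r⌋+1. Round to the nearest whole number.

128

n = 14.
r = (40/100)·(14 + 1) = 6.
r is an integer, so P40 is the value at rank 6: 128.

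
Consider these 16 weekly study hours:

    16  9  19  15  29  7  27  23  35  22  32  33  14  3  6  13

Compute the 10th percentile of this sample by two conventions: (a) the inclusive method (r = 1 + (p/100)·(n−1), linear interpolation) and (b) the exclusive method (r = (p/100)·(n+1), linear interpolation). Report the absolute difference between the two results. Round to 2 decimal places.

1.40

Sorted: 3, 6, 7, 9, 13, 14, 15, 16, 19, 22, 23, 27, 29, 32, 33, 35.
n = 16.
(a) r = 2.5; between ranks 2 (6) and 3 (7): 6.5.
(b) r = 1.7; between ranks 1 (3) and 2 (6): 5.1.
|6.5 − 5.1| = 1.4.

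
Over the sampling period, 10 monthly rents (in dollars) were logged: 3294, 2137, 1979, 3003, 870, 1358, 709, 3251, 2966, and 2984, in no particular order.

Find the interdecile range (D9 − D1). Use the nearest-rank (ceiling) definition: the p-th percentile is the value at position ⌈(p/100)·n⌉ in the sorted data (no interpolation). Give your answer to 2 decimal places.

Sorted: 709, 870, 1358, 1979, 2137, 2966, 2984, 3003, 3251, 3294.
n = 10.
P10: rank ⌈10/100·10⌉ = 1 → 709.
P90: rank ⌈90/100·10⌉ = 9 → 3251.
Difference: 3251 − 709 = 2542.

2542.00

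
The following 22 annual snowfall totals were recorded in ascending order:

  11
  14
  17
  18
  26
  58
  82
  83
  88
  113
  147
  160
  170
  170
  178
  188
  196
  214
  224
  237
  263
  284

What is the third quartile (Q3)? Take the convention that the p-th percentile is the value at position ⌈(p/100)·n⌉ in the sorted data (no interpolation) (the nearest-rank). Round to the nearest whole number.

196

n = 22.
Position = ⌈75/100 · 22⌉ = ⌈16.5⌉ = 17.
The value at rank 17 is 196.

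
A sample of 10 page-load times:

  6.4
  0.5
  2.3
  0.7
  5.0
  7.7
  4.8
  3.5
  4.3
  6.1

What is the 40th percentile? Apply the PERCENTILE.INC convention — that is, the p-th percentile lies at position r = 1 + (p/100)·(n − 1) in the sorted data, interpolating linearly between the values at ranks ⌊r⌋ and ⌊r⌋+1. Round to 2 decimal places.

Sorted: 0.5, 0.7, 2.3, 3.5, 4.3, 4.8, 5.0, 6.1, 6.4, 7.7.
n = 10.
r = 1 + (40/100)·(10 − 1) = 1 + 3.6 = 4.6.
Rank 4 is 3.5 and rank 5 is 4.3.
Interpolate: 3.5 + 0.6·(4.3 − 3.5) = 3.5 + 0.6·0.8 = 3.98.

3.98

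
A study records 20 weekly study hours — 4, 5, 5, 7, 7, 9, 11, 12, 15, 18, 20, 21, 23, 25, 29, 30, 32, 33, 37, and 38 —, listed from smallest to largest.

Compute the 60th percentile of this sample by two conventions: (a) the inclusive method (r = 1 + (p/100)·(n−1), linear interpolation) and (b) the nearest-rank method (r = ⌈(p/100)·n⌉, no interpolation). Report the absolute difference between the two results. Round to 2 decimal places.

n = 20.
(a) r = 12.4; between ranks 12 (21) and 13 (23): 21.8.
(b) the nearest-rank method: rank 12 → 21.
|21.8 − 21| = 0.8.

0.80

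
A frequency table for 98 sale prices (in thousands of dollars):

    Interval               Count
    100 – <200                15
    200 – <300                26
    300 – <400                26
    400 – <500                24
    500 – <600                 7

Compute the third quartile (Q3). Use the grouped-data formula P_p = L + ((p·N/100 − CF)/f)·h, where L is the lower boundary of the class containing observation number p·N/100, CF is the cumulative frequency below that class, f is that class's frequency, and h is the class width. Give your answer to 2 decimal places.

N = 98; target position k = 75/100 · 98 = 73.5.
Cumulative frequencies: 15, 41, 67, 91, 98.
Observation 73.5 falls in the class 400 – <500.
L = 400, CF = 67, f = 24, h = 100.
P75 = 400 + ((73.5 − 67)/24)·100 = 400 + 27.0833 = 427.083.

427.08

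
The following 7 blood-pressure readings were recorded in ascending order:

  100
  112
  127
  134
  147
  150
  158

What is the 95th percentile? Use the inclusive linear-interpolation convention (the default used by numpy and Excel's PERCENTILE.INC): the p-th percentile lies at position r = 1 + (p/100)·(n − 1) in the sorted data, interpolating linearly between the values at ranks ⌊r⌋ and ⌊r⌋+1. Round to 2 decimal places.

155.60

n = 7.
r = 1 + (95/100)·(7 − 1) = 1 + 5.7 = 6.7.
Rank 6 is 150 and rank 7 is 158.
Interpolate: 150 + 0.7·(158 − 150) = 150 + 0.7·8 = 155.6.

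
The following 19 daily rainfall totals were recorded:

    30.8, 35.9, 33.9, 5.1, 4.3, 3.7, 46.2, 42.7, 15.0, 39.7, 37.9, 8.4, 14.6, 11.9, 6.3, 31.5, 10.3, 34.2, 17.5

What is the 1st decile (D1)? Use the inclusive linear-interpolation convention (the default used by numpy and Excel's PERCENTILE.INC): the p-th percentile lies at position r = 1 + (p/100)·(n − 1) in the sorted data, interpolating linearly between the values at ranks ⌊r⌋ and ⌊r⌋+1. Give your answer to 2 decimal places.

Sorted: 3.7, 4.3, 5.1, 6.3, 8.4, 10.3, 11.9, 14.6, 15.0, 17.5, 30.8, 31.5, 33.9, 34.2, 35.9, 37.9, 39.7, 42.7, 46.2.
n = 19.
r = 1 + (10/100)·(19 − 1) = 1 + 1.8 = 2.8.
Rank 2 is 4.3 and rank 3 is 5.1.
Interpolate: 4.3 + 0.8·(5.1 − 4.3) = 4.3 + 0.8·0.8 = 4.94.

4.94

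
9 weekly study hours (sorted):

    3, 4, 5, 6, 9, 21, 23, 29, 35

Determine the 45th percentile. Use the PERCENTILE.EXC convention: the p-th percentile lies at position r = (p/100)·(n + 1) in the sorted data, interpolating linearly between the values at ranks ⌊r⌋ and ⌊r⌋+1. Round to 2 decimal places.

n = 9.
r = (45/100)·(9 + 1) = 4.5.
Rank 4 is 6 and rank 5 is 9.
Interpolate: 6 + 0.5·(9 − 6) = 6 + 0.5·3 = 7.5.

7.50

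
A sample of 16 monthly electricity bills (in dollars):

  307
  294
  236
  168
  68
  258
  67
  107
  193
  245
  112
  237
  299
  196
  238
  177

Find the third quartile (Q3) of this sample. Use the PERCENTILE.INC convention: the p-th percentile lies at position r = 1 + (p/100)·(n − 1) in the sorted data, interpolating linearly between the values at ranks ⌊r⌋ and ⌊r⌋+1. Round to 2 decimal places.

Sorted: 67, 68, 107, 112, 168, 177, 193, 196, 236, 237, 238, 245, 258, 294, 299, 307.
n = 16.
r = 1 + (75/100)·(16 − 1) = 1 + 11.25 = 12.25.
Rank 12 is 245 and rank 13 is 258.
Interpolate: 245 + 0.25·(258 − 245) = 245 + 0.25·13 = 248.25.

248.25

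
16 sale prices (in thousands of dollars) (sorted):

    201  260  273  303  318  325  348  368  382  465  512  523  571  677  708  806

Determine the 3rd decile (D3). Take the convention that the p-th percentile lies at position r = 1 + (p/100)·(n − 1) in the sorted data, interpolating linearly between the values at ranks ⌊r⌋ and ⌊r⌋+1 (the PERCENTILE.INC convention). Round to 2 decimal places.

321.50

n = 16.
r = 1 + (30/100)·(16 − 1) = 1 + 4.5 = 5.5.
Rank 5 is 318 and rank 6 is 325.
Interpolate: 318 + 0.5·(325 − 318) = 318 + 0.5·7 = 321.5.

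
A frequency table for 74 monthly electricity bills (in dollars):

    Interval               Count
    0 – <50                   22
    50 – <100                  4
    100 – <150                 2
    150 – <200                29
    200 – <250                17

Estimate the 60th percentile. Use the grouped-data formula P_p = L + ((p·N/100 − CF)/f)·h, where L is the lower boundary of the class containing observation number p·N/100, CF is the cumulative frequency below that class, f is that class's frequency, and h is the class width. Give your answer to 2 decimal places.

178.28

N = 74; target position k = 60/100 · 74 = 44.4.
Cumulative frequencies: 22, 26, 28, 57, 74.
Observation 44.4 falls in the class 150 – <200.
L = 150, CF = 28, f = 29, h = 50.
P60 = 150 + ((44.4 − 28)/29)·50 = 150 + 28.2759 = 178.276.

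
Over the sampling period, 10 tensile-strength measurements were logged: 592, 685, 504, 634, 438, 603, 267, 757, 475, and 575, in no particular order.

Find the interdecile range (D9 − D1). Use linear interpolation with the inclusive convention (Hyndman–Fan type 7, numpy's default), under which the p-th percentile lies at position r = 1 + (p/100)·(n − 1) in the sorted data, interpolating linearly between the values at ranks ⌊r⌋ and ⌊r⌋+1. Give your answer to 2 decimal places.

271.30

Sorted: 267, 438, 475, 504, 575, 592, 603, 634, 685, 757.
n = 10.
P10: r = 1.9; ranks 1–2 are 267, 438; interpolating gives 420.9.
P90: r = 9.1; ranks 9–10 are 685, 757; interpolating gives 692.2.
Difference: 692.2 − 420.9 = 271.3.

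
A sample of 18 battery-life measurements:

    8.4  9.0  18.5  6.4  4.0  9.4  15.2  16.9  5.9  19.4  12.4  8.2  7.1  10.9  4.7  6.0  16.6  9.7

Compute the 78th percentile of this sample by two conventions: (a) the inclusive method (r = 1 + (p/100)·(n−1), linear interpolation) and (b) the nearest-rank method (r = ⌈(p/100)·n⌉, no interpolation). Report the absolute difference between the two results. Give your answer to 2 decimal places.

Sorted: 4.0, 4.7, 5.9, 6.0, 6.4, 7.1, 8.2, 8.4, 9.0, 9.4, 9.7, 10.9, 12.4, 15.2, 16.6, 16.9, 18.5, 19.4.
n = 18.
(a) r = 14.26; between ranks 14 (15.2) and 15 (16.6): 15.564.
(b) the nearest-rank method: rank 15 → 16.6.
|15.564 − 16.6| = 1.036.

1.04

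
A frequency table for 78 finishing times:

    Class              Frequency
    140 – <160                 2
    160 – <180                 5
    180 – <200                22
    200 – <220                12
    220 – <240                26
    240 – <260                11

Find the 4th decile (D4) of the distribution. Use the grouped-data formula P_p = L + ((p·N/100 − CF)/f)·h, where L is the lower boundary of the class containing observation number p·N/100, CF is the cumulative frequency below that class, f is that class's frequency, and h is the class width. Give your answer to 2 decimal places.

203.67

N = 78; target position k = 40/100 · 78 = 31.2.
Cumulative frequencies: 2, 7, 29, 41, 67, 78.
Observation 31.2 falls in the class 200 – <220.
L = 200, CF = 29, f = 12, h = 20.
P40 = 200 + ((31.2 − 29)/12)·20 = 200 + 3.66667 = 203.667.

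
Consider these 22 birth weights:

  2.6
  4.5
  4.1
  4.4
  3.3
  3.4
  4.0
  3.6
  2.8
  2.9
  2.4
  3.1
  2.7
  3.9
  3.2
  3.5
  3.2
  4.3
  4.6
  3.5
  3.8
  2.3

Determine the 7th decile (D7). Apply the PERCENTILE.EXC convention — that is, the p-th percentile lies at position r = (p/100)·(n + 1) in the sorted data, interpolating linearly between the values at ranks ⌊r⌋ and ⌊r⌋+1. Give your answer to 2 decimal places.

3.91

Sorted: 2.3, 2.4, 2.6, 2.7, 2.8, 2.9, 3.1, 3.2, 3.2, 3.3, 3.4, 3.5, 3.5, 3.6, 3.8, 3.9, 4.0, 4.1, 4.3, 4.4, 4.5, 4.6.
n = 22.
r = (70/100)·(22 + 1) = 16.1.
Rank 16 is 3.9 and rank 17 is 4.0.
Interpolate: 3.9 + 0.1·(4.0 − 3.9) = 3.9 + 0.1·0.1 = 3.91.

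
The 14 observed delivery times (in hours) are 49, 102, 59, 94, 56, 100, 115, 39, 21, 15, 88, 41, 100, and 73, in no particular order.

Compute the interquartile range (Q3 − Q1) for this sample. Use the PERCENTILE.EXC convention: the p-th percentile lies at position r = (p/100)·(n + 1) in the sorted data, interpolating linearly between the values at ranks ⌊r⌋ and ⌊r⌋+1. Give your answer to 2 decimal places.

59.50

Sorted: 15, 21, 39, 41, 49, 56, 59, 73, 88, 94, 100, 100, 102, 115.
n = 14.
P25: r = 3.75; ranks 3–4 are 39, 41; interpolating gives 40.5.
P75: r = 11.25; ranks 11–12 are 100, 100; interpolating gives 100.
Difference: 100 − 40.5 = 59.5.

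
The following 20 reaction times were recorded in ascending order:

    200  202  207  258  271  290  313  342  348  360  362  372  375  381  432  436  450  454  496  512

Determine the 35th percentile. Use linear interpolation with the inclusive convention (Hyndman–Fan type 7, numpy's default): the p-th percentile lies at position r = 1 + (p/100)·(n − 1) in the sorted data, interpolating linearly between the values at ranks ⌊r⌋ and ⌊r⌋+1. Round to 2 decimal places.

n = 20.
r = 1 + (35/100)·(20 − 1) = 1 + 6.65 = 7.65.
Rank 7 is 313 and rank 8 is 342.
Interpolate: 313 + 0.65·(342 − 313) = 313 + 0.65·29 = 331.85.

331.85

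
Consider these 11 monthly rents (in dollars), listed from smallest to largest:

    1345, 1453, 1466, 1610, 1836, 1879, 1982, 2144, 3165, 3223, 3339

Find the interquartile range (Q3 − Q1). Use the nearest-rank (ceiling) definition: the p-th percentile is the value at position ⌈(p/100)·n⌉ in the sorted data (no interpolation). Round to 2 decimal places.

n = 11.
P25: rank ⌈25/100·11⌉ = 3 → 1466.
P75: rank ⌈75/100·11⌉ = 9 → 3165.
Difference: 3165 − 1466 = 1699.

1699.00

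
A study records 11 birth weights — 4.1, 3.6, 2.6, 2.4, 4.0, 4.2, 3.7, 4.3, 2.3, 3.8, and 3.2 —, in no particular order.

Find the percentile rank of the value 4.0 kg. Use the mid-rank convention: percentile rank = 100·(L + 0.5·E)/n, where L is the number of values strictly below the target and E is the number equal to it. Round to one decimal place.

68.2

Sorted: 2.3, 2.4, 2.6, 3.2, 3.6, 3.7, 3.8, 4.0, 4.1, 4.2, 4.3.
Count below 4.0: L = 7; count equal: E = 1; n = 11.
Percentile rank = 100·(7 + 0.5·1)/11 = 100·7.5/11 = 68.18.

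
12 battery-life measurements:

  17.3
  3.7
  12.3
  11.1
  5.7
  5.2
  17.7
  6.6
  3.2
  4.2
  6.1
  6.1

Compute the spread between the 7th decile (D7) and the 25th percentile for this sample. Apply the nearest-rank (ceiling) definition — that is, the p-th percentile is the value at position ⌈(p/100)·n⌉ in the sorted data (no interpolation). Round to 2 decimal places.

6.90

Sorted: 3.2, 3.7, 4.2, 5.2, 5.7, 6.1, 6.1, 6.6, 11.1, 12.3, 17.3, 17.7.
n = 12.
P25: rank ⌈25/100·12⌉ = 3 → 4.2.
P70: rank ⌈70/100·12⌉ = 9 → 11.1.
Difference: 11.1 − 4.2 = 6.9.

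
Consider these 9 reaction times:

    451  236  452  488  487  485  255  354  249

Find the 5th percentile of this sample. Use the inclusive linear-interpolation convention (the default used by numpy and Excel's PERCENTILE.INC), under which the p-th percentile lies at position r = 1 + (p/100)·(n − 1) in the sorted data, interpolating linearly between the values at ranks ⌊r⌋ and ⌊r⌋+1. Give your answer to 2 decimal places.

241.20

Sorted: 236, 249, 255, 354, 451, 452, 485, 487, 488.
n = 9.
r = 1 + (5/100)·(9 − 1) = 1 + 0.4 = 1.4.
Rank 1 is 236 and rank 2 is 249.
Interpolate: 236 + 0.4·(249 − 236) = 236 + 0.4·13 = 241.2.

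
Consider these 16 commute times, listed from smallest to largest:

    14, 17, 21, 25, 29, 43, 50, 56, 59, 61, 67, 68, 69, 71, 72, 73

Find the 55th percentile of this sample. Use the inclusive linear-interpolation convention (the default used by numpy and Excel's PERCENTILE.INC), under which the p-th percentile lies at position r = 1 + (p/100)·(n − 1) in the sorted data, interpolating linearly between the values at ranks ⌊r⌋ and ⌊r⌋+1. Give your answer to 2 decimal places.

n = 16.
r = 1 + (55/100)·(16 − 1) = 1 + 8.25 = 9.25.
Rank 9 is 59 and rank 10 is 61.
Interpolate: 59 + 0.25·(61 − 59) = 59 + 0.25·2 = 59.5.

59.50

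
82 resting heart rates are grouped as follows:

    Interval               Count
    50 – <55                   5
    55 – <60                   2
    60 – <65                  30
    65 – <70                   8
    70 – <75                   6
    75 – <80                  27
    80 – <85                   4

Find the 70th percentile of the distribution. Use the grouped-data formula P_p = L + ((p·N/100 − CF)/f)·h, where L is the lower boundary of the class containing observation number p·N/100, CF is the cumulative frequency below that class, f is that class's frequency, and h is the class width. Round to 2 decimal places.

N = 82; target position k = 70/100 · 82 = 57.4.
Cumulative frequencies: 5, 7, 37, 45, 51, 78, 82.
Observation 57.4 falls in the class 75 – <80.
L = 75, CF = 51, f = 27, h = 5.
P70 = 75 + ((57.4 − 51)/27)·5 = 75 + 1.18519 = 76.1852.

76.19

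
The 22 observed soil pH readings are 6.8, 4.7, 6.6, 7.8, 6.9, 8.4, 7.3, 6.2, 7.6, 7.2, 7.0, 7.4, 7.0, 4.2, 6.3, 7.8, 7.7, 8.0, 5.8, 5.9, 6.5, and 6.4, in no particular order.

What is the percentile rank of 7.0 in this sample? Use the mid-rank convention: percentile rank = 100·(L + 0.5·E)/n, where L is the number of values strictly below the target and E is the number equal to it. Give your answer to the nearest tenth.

Sorted: 4.2, 4.7, 5.8, 5.9, 6.2, 6.3, 6.4, 6.5, 6.6, 6.8, 6.9, 7.0, 7.0, 7.2, 7.3, 7.4, 7.6, 7.7, 7.8, 7.8, 8.0, 8.4.
Count below 7.0: L = 11; count equal: E = 2; n = 22.
Percentile rank = 100·(11 + 0.5·2)/22 = 100·12/22 = 54.55.

54.5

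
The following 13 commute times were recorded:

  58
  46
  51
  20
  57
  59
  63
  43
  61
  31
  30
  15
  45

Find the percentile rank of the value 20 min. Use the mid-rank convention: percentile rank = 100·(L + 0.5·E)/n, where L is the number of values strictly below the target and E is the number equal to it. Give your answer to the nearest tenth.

Sorted: 15, 20, 30, 31, 43, 45, 46, 51, 57, 58, 59, 61, 63.
Count below 20: L = 1; count equal: E = 1; n = 13.
Percentile rank = 100·(1 + 0.5·1)/13 = 100·1.5/13 = 11.54.

11.5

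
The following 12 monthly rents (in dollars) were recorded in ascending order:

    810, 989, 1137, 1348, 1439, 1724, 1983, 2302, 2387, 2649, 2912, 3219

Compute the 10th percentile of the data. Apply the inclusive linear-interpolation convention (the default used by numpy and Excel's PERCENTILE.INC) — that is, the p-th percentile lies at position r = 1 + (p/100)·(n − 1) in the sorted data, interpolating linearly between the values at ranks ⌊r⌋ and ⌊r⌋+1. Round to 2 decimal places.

n = 12.
r = 1 + (10/100)·(12 − 1) = 1 + 1.1 = 2.1.
Rank 2 is 989 and rank 3 is 1137.
Interpolate: 989 + 0.1·(1137 − 989) = 989 + 0.1·148 = 1003.8.

1003.80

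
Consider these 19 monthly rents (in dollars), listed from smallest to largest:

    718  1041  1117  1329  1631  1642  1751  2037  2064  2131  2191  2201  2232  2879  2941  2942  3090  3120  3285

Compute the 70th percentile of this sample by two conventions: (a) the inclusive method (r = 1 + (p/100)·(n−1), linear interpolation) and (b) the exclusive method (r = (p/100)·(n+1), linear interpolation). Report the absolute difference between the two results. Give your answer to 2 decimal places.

n = 19.
(a) r = 13.6; between ranks 13 (2232) and 14 (2879): 2620.2.
(b) r = 14 → value at rank 14 = 2879.
|2620.2 − 2879| = 258.8.

258.80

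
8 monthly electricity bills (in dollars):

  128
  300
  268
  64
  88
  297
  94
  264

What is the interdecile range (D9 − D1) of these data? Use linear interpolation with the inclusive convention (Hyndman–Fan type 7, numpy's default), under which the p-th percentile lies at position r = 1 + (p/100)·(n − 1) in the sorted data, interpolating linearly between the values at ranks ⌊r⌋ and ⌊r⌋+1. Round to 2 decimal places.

217.10

Sorted: 64, 88, 94, 128, 264, 268, 297, 300.
n = 8.
P10: r = 1.7; ranks 1–2 are 64, 88; interpolating gives 80.8.
P90: r = 7.3; ranks 7–8 are 297, 300; interpolating gives 297.9.
Difference: 297.9 − 80.8 = 217.1.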